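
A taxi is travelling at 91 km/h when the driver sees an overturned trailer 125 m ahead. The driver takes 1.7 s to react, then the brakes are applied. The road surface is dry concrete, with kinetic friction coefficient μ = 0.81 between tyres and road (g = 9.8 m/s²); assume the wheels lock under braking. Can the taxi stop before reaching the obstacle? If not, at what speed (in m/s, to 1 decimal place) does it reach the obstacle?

Yes — it stops about 41.8 m short of the obstacle, so it never reaches it

91 km/h ÷ 3.6 = 25.2778 m/s.
a = μg = 0.81 × 9.8 = 7.938 m/s².
Reaction distance = 25.2778 × 1.7 = 42.972 m.
Braking distance = v²/(2a) = 638.967 / 15.876 = 40.247 m.
Total stopping distance = 42.972 + 40.247 = 83.219 m, vs 125 m available — it stops with 125 − 83.219 = 41.781 m to spare.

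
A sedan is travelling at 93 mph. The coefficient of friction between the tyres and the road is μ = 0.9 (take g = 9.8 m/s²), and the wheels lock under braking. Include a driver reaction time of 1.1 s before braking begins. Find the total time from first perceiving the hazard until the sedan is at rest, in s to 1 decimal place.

93 mph × 0.44704 = 41.5747 m/s.
a = μg = 0.9 × 9.8 = 8.820 m/s².
Braking time = v/a = 41.5747 / 8.820 = 4.714 s.
Total = 1.1 + 4.714 = 5.814 s.

Total time ≈ 5.8 s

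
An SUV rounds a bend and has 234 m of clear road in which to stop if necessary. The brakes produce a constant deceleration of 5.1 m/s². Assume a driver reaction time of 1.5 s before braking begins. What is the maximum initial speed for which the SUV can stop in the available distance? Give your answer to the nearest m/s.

Stopping distance: v·t_r + v²/(2a) = 234 with t_r = 1.5 s and a = 5.100 m/s².
So v² + 15.300 v − 2386.80 = 0.
Positive root: v = −a·t_r + √((a·t_r)² + 2a·d) = −7.650 + √(58.523 + 2386.80) = 41.8002 m/s.

Maximum speed ≈ 42 m/s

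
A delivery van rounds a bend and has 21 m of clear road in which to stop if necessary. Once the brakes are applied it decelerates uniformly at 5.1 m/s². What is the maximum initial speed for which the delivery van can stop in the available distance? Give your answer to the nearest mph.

v²/(2a) = d ⇒ v = √(2 × 5.100 × 21) = √214.20 = 14.6356 m/s.
14.6356 m/s ÷ 0.44704 = 32.739 mph.

Maximum speed ≈ 33 mph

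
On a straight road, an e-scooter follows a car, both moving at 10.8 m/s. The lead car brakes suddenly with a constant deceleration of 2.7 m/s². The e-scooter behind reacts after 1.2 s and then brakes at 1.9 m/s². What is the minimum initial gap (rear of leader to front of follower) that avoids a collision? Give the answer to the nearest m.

Minimum gap ≈ 22 m

Leader travels v²/(2a_L) = 116.640 / 5.400 = 21.600 m before stopping.
Follower covers v·t_r = 10.8000 × 1.2 = 12.960 m while reacting, then v²/(2a_F) = 116.640 / 3.800 = 30.695 m while braking, for a total of 12.960 + 30.695 = 43.655 m.
Since a_F ≤ a_L and the follower starts braking later, the follower is never slower than the leader, so the closest approach is when both have stopped.
Minimum gap = 43.655 − 21.600 = 22.055 m.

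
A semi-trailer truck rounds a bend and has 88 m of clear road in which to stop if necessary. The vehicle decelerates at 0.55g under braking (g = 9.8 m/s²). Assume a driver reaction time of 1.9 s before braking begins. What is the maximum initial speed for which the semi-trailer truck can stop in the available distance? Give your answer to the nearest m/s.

a = 0.55 × 9.8 = 5.390 m/s².
Stopping distance: v·t_r + v²/(2a) = 88 with t_r = 1.9 s and a = 5.390 m/s².
So v² + 20.482 v − 948.64 = 0.
Positive root: v = −a·t_r + √((a·t_r)² + 2a·d) = −10.241 + √(104.878 + 948.64) = 22.2169 m/s.

Maximum speed ≈ 22 m/s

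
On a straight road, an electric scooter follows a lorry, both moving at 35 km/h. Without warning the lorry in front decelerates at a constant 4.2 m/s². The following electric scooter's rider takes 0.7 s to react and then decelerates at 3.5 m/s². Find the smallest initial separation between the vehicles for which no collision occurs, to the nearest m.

35 km/h ÷ 3.6 = 9.7222 m/s.
Leader travels v²/(2a_L) = 94.521 / 8.400 = 11.252 m before stopping.
Follower covers v·t_r = 9.7222 × 0.7 = 6.806 m while reacting, then v²/(2a_F) = 94.521 / 7.000 = 13.503 m while braking, for a total of 6.806 + 13.503 = 20.309 m.
Since a_F ≤ a_L and the follower starts braking later, the follower is never slower than the leader, so the closest approach is when both have stopped.
Minimum gap = 20.309 − 11.252 = 9.057 m.

Minimum gap ≈ 9 m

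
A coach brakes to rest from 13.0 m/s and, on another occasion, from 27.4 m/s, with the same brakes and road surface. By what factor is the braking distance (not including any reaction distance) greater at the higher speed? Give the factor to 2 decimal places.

Braking distance d = v²/(2a), so with a fixed, d ∝ v².
Factor = (27.4/13.0)² = 2.1077² = 4.4424.

Factor ≈ 4.44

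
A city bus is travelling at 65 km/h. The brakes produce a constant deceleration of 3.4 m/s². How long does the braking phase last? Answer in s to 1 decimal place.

65 km/h ÷ 3.6 = 18.0556 m/s.
Braking time = v/a = 18.0556 / 3.400 = 5.310 s.

Braking time ≈ 5.3 s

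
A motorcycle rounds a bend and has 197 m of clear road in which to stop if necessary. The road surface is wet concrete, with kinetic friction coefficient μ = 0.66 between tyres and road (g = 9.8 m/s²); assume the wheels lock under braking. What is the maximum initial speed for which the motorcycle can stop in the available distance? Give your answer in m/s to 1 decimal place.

a = μg = 0.66 × 9.8 = 6.468 m/s².
v²/(2a) = d ⇒ v = √(2 × 6.468 × 197) = √2548.39 = 50.4816 m/s.

Maximum speed ≈ 50.5 m/s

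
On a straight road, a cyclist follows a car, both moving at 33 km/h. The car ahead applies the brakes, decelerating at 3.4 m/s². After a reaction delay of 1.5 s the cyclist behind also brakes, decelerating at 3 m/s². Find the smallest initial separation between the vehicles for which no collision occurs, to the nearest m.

Minimum gap ≈ 15 m

33 km/h ÷ 3.6 = 9.1667 m/s.
Leader travels v²/(2a_L) = 84.028 / 6.800 = 12.357 m before stopping.
Follower covers v·t_r = 9.1667 × 1.5 = 13.750 m while reacting, then v²/(2a_F) = 84.028 / 6.000 = 14.005 m while braking, for a total of 13.750 + 14.005 = 27.755 m.
Since a_F ≤ a_L and the follower starts braking later, the follower is never slower than the leader, so the closest approach is when both have stopped.
Minimum gap = 27.755 − 12.357 = 15.398 m.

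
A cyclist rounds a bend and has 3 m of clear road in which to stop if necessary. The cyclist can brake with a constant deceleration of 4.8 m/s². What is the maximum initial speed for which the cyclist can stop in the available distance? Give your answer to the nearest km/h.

Maximum speed ≈ 19 km/h

v²/(2a) = d ⇒ v = √(2 × 4.800 × 3) = √28.80 = 5.3666 m/s.
5.3666 m/s × 3.6 = 19.320 km/h.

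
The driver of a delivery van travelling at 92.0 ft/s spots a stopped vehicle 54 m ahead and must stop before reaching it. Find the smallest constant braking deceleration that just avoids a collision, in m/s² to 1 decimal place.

Required deceleration ≈ 7.3 m/s²

92 ft/s × 0.3048 = 28.0416 m/s.
v² = 2a·d ⇒ a = v²/(2d) = 28.0416² / (2 × 54.000) = 786.331 / 108.000 = 7.2808 m/s².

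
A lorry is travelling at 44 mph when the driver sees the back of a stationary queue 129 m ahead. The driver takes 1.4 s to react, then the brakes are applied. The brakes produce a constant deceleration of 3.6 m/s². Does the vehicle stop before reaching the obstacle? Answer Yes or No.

Yes

44 mph × 0.44704 = 19.6698 m/s.
Reaction distance = 19.6698 × 1.4 = 27.538 m.
Braking distance = v²/(2a) = 386.901 / 7.200 = 53.736 m.
Total stopping distance = 27.538 + 53.736 = 81.274 m, vs 129 m available — it stops with 129 − 81.274 = 47.726 m to spare.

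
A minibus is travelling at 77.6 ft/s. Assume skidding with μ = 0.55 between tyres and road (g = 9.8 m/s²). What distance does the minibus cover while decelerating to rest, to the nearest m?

Braking distance ≈ 52 m

77.6 ft/s × 0.3048 = 23.6525 m/s.
a = μg = 0.55 × 9.8 = 5.390 m/s².
Braking distance = v²/(2a) = 23.6525² / (2 × 5.390) = 559.441 / 10.780 = 51.896 m.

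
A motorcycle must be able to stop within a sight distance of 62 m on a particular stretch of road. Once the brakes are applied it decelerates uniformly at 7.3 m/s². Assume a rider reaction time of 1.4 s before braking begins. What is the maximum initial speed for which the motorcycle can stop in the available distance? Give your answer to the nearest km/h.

Stopping distance: v·t_r + v²/(2a) = 62 with t_r = 1.4 s and a = 7.300 m/s².
So v² + 20.440 v − 905.20 = 0.
Positive root: v = −a·t_r + √((a·t_r)² + 2a·d) = −10.220 + √(104.448 + 905.20) = 21.5550 m/s.
21.5550 m/s × 3.6 = 77.598 km/h.

Maximum speed ≈ 78 km/h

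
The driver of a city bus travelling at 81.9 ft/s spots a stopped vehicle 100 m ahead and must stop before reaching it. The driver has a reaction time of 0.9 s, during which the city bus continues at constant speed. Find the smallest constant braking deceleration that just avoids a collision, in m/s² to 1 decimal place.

81.9 ft/s × 0.3048 = 24.9631 m/s.
Distance covered during reaction = 24.9631 × 0.9 = 22.467 m.
Distance available for braking: 100 − 22.467 = 77.533 m.
v² = 2a·d ⇒ a = v²/(2d) = 24.9631² / (2 × 77.533) = 623.156 / 155.066 = 4.0187 m/s².

Required deceleration ≈ 4.0 m/s²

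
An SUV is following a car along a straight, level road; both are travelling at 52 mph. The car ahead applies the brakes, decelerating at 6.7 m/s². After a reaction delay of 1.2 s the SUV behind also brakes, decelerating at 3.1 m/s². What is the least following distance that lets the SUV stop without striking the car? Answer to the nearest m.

Minimum gap ≈ 75 m

52 mph × 0.44704 = 23.2461 m/s.
Leader travels v²/(2a_L) = 540.381 / 13.400 = 40.327 m before stopping.
Follower covers v·t_r = 23.2461 × 1.2 = 27.895 m while reacting, then v²/(2a_F) = 540.381 / 6.200 = 87.158 m while braking, for a total of 27.895 + 87.158 = 115.053 m.
Since a_F ≤ a_L and the follower starts braking later, the follower is never slower than the leader, so the closest approach is when both have stopped.
Minimum gap = 115.053 − 40.327 = 74.726 m.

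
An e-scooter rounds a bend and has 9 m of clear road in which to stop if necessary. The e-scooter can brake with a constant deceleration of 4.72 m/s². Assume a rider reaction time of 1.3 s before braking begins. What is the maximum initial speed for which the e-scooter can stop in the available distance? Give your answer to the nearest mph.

Stopping distance: v·t_r + v²/(2a) = 9 with t_r = 1.3 s and a = 4.720 m/s².
So v² + 12.272 v − 84.96 = 0.
Positive root: v = −a·t_r + √((a·t_r)² + 2a·d) = −6.136 + √(37.650 + 84.96) = 4.9369 m/s.
4.9369 m/s ÷ 0.44704 = 11.044 mph.

Maximum speed ≈ 11 mph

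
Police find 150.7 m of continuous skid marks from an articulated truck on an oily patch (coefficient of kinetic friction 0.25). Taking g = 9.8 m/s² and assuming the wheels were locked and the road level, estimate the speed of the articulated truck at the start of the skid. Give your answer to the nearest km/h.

Initial speed ≈ 98 km/h

Deceleration a = μg = 0.25 × 9.8 = 2.450 m/s².
v = √(2a·d) = √(2 × 2.450 × 150.7) = √738.430 = 27.1741 m/s.
= 27.1741 × 3.6 = 97.827 km/h.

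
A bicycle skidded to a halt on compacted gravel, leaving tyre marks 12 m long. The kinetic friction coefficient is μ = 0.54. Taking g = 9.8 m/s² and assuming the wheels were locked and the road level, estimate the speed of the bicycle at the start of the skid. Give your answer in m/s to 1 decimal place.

Initial speed ≈ 11.3 m/s

Deceleration a = μg = 0.54 × 9.8 = 5.292 m/s².
v = √(2a·d) = √(2 × 5.292 × 12) = √127.008 = 11.2698 m/s.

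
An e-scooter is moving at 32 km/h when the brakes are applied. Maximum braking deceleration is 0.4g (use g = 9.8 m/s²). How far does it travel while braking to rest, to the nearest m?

Braking distance ≈ 10 m

32 km/h ÷ 3.6 = 8.8889 m/s.
a = 0.4 × 9.8 = 3.920 m/s².
Braking distance = v²/(2a) = 8.8889² / (2 × 3.920) = 79.013 / 7.840 = 10.078 m.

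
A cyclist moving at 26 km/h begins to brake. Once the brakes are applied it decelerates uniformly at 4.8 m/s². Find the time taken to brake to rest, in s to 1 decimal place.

Braking time ≈ 1.5 s

26 km/h ÷ 3.6 = 7.2222 m/s.
Braking time = v/a = 7.2222 / 4.800 = 1.505 s.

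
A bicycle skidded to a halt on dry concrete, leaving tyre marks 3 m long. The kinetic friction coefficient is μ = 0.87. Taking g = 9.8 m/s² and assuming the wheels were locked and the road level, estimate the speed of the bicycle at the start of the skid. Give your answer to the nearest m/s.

Deceleration a = μg = 0.87 × 9.8 = 8.526 m/s².
v = √(2a·d) = √(2 × 8.526 × 3) = √51.156 = 7.1523 m/s.

Initial speed ≈ 7 m/s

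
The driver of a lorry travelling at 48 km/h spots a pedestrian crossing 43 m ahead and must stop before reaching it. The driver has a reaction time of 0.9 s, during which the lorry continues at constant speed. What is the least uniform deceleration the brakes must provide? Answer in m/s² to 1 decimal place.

Required deceleration ≈ 2.9 m/s²

48 km/h ÷ 3.6 = 13.3333 m/s.
Distance covered during reaction = 13.3333 × 0.9 = 12.000 m.
Distance available for braking: 43 − 12.000 = 31.000 m.
v² = 2a·d ⇒ a = v²/(2d) = 13.3333² / (2 × 31.000) = 177.777 / 62.000 = 2.8674 m/s².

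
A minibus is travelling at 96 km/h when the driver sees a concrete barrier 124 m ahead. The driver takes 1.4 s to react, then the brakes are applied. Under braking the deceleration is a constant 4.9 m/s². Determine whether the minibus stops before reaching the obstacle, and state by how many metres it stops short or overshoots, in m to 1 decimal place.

96 km/h ÷ 3.6 = 26.6667 m/s.
Reaction distance = 26.6667 × 1.4 = 37.333 m.
Braking distance = v²/(2a) = 711.113 / 9.800 = 72.563 m.
Total stopping distance = 37.333 + 72.563 = 109.896 m, vs 124 m available — it stops with 124 − 109.896 = 14.104 m to spare.

Yes — it stops 14.1 m short of the obstacle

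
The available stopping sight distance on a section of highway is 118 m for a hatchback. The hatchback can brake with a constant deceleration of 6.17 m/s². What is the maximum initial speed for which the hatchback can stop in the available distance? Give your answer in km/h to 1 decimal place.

v²/(2a) = d ⇒ v = √(2 × 6.170 × 118) = √1456.12 = 38.1591 m/s.
38.1591 m/s × 3.6 = 137.373 km/h.

Maximum speed ≈ 137.4 km/h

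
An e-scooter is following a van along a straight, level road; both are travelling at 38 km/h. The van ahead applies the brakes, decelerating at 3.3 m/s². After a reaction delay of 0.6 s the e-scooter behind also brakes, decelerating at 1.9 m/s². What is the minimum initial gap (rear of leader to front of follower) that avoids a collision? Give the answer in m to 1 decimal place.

38 km/h ÷ 3.6 = 10.5556 m/s.
Leader travels v²/(2a_L) = 111.421 / 6.600 = 16.882 m before stopping.
Follower covers v·t_r = 10.5556 × 0.6 = 6.333 m while reacting, then v²/(2a_F) = 111.421 / 3.800 = 29.321 m while braking, for a total of 6.333 + 29.321 = 35.654 m.
Since a_F ≤ a_L and the follower starts braking later, the follower is never slower than the leader, so the closest approach is when both have stopped.
Minimum gap = 35.654 − 16.882 = 18.772 m.

Minimum gap ≈ 18.8 m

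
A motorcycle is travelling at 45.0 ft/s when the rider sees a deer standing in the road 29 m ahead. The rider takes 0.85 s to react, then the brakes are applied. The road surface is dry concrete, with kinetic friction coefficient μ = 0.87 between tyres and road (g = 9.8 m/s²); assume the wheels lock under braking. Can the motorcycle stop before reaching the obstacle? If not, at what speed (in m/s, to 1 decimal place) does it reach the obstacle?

Yes — it stops about 6.3 m short of the obstacle, so it never reaches it

45 ft/s × 0.3048 = 13.7160 m/s.
a = μg = 0.87 × 9.8 = 8.526 m/s².
Reaction distance = 13.7160 × 0.85 = 11.659 m.
Braking distance = v²/(2a) = 188.129 / 17.052 = 11.033 m.
Total stopping distance = 11.659 + 11.033 = 22.692 m, vs 29 m available — it stops with 29 − 22.692 = 6.308 m to spare.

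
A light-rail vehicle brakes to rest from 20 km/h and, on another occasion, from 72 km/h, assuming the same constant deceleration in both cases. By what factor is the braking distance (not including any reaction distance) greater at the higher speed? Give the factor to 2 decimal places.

Factor ≈ 12.96

Braking distance d = v²/(2a), so with a fixed, d ∝ v².
Factor = (72/20)² = 3.6000² = 12.9600.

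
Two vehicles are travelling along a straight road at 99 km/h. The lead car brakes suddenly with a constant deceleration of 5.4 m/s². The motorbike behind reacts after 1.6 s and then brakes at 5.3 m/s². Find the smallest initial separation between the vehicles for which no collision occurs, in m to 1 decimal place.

99 km/h ÷ 3.6 = 27.5000 m/s.
Leader travels v²/(2a_L) = 756.250 / 10.800 = 70.023 m before stopping.
Follower covers v·t_r = 27.5000 × 1.6 = 44.000 m while reacting, then v²/(2a_F) = 756.250 / 10.600 = 71.344 m while braking, for a total of 44.000 + 71.344 = 115.344 m.
Since a_F ≤ a_L and the follower starts braking later, the follower is never slower than the leader, so the closest approach is when both have stopped.
Minimum gap = 115.344 − 70.023 = 45.321 m.

Minimum gap ≈ 45.3 m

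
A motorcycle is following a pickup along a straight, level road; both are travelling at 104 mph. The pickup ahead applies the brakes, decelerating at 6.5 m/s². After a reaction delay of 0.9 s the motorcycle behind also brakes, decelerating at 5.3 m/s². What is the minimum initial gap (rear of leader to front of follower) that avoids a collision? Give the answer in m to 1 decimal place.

Minimum gap ≈ 79.5 m

104 mph × 0.44704 = 46.4922 m/s.
Leader travels v²/(2a_L) = 2161.525 / 13.000 = 166.271 m before stopping.
Follower covers v·t_r = 46.4922 × 0.9 = 41.843 m while reacting, then v²/(2a_F) = 2161.525 / 10.600 = 203.917 m while braking, for a total of 41.843 + 203.917 = 245.760 m.
Since a_F ≤ a_L and the follower starts braking later, the follower is never slower than the leader, so the closest approach is when both have stopped.
Minimum gap = 245.760 − 166.271 = 79.489 m.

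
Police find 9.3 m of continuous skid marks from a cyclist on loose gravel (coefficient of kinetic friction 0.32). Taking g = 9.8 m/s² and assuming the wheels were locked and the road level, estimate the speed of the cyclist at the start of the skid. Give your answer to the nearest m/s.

Initial speed ≈ 8 m/s

Deceleration a = μg = 0.32 × 9.8 = 3.136 m/s².
v = √(2a·d) = √(2 × 3.136 × 9.3) = √58.330 = 7.6374 m/s.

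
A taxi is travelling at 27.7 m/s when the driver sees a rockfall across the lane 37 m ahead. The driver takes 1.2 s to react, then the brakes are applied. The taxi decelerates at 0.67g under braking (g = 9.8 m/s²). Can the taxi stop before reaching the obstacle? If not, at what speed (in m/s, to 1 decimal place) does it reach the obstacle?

No — it strikes the obstacle at 26.8 m/s

a = 0.67 × 9.8 = 6.566 m/s².
Reaction distance = 27.7000 × 1.2 = 33.240 m.
Braking distance needed to stop: v²/(2a) = 767.290 / 13.132 = 58.429 m, so total needed = 33.240 + 58.429 = 91.669 m > 37 m — it cannot stop.
Distance remaining when braking begins: 37 − 33.240 = 3.760 m.
v² = v₀² − 2a·d = 767.290 − 2 × 6.566 × 3.760 = 717.914 m²/s².
v = √717.914 = 26.794 m/s.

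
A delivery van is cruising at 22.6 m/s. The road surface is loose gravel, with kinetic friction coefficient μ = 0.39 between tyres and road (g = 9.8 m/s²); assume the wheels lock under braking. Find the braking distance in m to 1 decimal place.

a = μg = 0.39 × 9.8 = 3.822 m/s².
Braking distance = v²/(2a) = 22.6000² / (2 × 3.822) = 510.760 / 7.644 = 66.818 m.

Braking distance ≈ 66.8 m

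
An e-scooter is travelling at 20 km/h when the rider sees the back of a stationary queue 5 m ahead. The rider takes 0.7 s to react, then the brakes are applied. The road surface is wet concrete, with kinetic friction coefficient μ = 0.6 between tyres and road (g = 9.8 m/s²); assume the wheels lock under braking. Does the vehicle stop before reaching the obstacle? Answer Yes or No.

No

20 km/h ÷ 3.6 = 5.5556 m/s.
a = μg = 0.6 × 9.8 = 5.880 m/s².
Reaction distance = 5.5556 × 0.7 = 3.889 m.
Braking distance = v²/(2a) = 30.865 / 11.760 = 2.625 m.
Total stopping distance = 3.889 + 2.625 = 6.514 m, vs 5 m available — it cannot stop in time and overshoots by 6.514 − 5 = 1.514 m.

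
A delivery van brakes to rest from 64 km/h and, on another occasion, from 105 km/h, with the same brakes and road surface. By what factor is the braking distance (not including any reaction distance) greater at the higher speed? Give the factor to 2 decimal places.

Braking distance d = v²/(2a), so with a fixed, d ∝ v².
Factor = (105/64)² = 1.6406² = 2.6916.

Factor ≈ 2.69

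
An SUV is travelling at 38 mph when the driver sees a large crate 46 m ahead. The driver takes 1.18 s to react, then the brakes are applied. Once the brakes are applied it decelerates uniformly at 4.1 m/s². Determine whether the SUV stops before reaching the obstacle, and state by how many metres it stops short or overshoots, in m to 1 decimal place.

38 mph × 0.44704 = 16.9875 m/s.
Reaction distance = 16.9875 × 1.18 = 20.045 m.
Braking distance = v²/(2a) = 288.575 / 8.200 = 35.192 m.
Total stopping distance = 20.045 + 35.192 = 55.237 m, vs 46 m available — it cannot stop in time and overshoots by 55.237 − 46 = 9.237 m.

No — it overshoots by 9.2 m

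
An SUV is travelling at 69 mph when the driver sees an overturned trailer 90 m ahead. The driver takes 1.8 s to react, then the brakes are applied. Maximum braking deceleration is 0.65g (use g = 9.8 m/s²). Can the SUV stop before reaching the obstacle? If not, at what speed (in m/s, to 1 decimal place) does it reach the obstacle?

69 mph × 0.44704 = 30.8458 m/s.
a = 0.65 × 9.8 = 6.370 m/s².
Reaction distance = 30.8458 × 1.8 = 55.522 m.
Braking distance needed to stop: v²/(2a) = 951.463 / 12.740 = 74.683 m, so total needed = 55.522 + 74.683 = 130.205 m > 90 m — it cannot stop.
Distance remaining when braking begins: 90 − 55.522 = 34.478 m.
v² = v₀² − 2a·d = 951.463 − 2 × 6.370 × 34.478 = 512.213 m²/s².
v = √512.213 = 22.632 m/s.

No — it strikes the obstacle at 22.6 m/s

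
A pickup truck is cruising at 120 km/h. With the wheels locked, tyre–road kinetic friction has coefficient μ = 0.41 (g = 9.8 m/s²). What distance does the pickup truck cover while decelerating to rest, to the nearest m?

120 km/h ÷ 3.6 = 33.3333 m/s.
a = μg = 0.41 × 9.8 = 4.018 m/s².
Braking distance = v²/(2a) = 33.3333² / (2 × 4.018) = 1111.109 / 8.036 = 138.266 m.

Braking distance ≈ 138 m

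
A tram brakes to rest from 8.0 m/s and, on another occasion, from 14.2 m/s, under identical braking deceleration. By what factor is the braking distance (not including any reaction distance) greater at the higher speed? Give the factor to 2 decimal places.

Factor ≈ 3.15

Braking distance d = v²/(2a), so with a fixed, d ∝ v².
Factor = (14.2/8.0)² = 1.7750² = 3.1506.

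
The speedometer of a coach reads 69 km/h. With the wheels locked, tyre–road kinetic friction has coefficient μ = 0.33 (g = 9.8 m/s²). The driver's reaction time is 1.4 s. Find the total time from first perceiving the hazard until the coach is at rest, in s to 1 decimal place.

Total time ≈ 7.3 s

69 km/h ÷ 3.6 = 19.1667 m/s.
a = μg = 0.33 × 9.8 = 3.234 m/s².
Braking time = v/a = 19.1667 / 3.234 = 5.927 s.
Total = 1.4 + 5.927 = 7.327 s.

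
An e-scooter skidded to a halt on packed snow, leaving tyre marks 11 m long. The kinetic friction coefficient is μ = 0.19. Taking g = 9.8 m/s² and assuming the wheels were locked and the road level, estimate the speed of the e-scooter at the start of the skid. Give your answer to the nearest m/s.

Deceleration a = μg = 0.19 × 9.8 = 1.862 m/s².
v = √(2a·d) = √(2 × 1.862 × 11) = √40.964 = 6.4003 m/s.

Initial speed ≈ 6 m/s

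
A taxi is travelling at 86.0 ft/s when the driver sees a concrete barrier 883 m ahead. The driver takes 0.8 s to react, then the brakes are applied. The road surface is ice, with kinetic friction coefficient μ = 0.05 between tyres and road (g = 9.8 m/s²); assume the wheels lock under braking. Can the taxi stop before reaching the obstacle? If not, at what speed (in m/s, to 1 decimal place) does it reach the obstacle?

86 ft/s × 0.3048 = 26.2128 m/s.
a = μg = 0.05 × 9.8 = 0.490 m/s².
Reaction distance = 26.2128 × 0.8 = 20.970 m.
Braking distance = v²/(2a) = 687.111 / 0.980 = 701.134 m.
Total stopping distance = 20.970 + 701.134 = 722.104 m, vs 883 m available — it stops with 883 − 722.104 = 160.896 m to spare.

Yes — it stops about 160.9 m short of the obstacle, so it never reaches it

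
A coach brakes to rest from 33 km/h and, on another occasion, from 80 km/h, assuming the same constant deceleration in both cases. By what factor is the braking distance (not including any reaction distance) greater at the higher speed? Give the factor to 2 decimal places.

Factor ≈ 5.88

Braking distance d = v²/(2a), so with a fixed, d ∝ v².
Factor = (80/33)² = 2.4242² = 5.8767.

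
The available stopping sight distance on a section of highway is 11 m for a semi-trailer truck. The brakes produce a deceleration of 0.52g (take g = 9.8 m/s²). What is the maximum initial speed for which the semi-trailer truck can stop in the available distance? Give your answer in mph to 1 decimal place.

Maximum speed ≈ 23.7 mph

a = 0.52 × 9.8 = 5.096 m/s².
v²/(2a) = d ⇒ v = √(2 × 5.096 × 11) = √112.11 = 10.5882 m/s.
10.5882 m/s ÷ 0.44704 = 23.685 mph.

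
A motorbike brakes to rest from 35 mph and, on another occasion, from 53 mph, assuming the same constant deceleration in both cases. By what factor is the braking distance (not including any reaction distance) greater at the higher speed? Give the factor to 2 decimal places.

Factor ≈ 2.29

Braking distance d = v²/(2a), so with a fixed, d ∝ v².
Factor = (53/35)² = 1.5143² = 2.2931.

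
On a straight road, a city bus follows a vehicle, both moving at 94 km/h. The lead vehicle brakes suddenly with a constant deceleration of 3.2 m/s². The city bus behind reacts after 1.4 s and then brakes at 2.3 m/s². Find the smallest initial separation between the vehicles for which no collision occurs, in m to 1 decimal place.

94 km/h ÷ 3.6 = 26.1111 m/s.
Leader travels v²/(2a_L) = 681.790 / 6.400 = 106.530 m before stopping.
Follower covers v·t_r = 26.1111 × 1.4 = 36.556 m while reacting, then v²/(2a_F) = 681.790 / 4.600 = 148.215 m while braking, for a total of 36.556 + 148.215 = 184.771 m.
Since a_F ≤ a_L and the follower starts braking later, the follower is never slower than the leader, so the closest approach is when both have stopped.
Minimum gap = 184.771 − 106.530 = 78.241 m.

Minimum gap ≈ 78.2 m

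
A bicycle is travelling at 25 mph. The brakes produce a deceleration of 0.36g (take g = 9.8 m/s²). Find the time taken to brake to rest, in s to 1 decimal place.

Braking time ≈ 3.2 s

25 mph × 0.44704 = 11.1760 m/s.
a = 0.36 × 9.8 = 3.528 m/s².
Braking time = v/a = 11.1760 / 3.528 = 3.168 s.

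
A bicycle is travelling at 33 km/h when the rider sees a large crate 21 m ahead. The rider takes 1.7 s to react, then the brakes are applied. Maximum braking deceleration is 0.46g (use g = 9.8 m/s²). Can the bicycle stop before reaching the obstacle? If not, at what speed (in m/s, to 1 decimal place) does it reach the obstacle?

33 km/h ÷ 3.6 = 9.1667 m/s.
a = 0.46 × 9.8 = 4.508 m/s².
Reaction distance = 9.1667 × 1.7 = 15.583 m.
Braking distance needed to stop: v²/(2a) = 84.028 / 9.016 = 9.320 m, so total needed = 15.583 + 9.320 = 24.903 m > 21 m — it cannot stop.
Distance remaining when braking begins: 21 − 15.583 = 5.417 m.
v² = v₀² − 2a·d = 84.028 − 2 × 4.508 × 5.417 = 35.188 m²/s².
v = √35.188 = 5.932 m/s.

No — it strikes the obstacle at 5.9 m/s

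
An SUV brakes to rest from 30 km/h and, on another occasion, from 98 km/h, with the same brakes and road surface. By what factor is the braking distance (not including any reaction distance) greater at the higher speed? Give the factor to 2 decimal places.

Braking distance d = v²/(2a), so with a fixed, d ∝ v².
Factor = (98/30)² = 3.2667² = 10.6713.

Factor ≈ 10.67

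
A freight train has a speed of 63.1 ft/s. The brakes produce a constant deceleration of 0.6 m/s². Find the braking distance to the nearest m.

Braking distance ≈ 308 m

63.1 ft/s × 0.3048 = 19.2329 m/s.
Braking distance = v²/(2a) = 19.2329² / (2 × 0.600) = 369.904 / 1.200 = 308.253 m.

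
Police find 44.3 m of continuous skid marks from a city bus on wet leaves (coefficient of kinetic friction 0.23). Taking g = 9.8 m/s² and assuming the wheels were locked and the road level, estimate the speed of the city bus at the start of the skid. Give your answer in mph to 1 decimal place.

Deceleration a = μg = 0.23 × 9.8 = 2.254 m/s².
v = √(2a·d) = √(2 × 2.254 × 44.3) = √199.704 = 14.1317 m/s.
= 14.1317 ÷ 0.44704 = 31.612 mph.

Initial speed ≈ 31.6 mph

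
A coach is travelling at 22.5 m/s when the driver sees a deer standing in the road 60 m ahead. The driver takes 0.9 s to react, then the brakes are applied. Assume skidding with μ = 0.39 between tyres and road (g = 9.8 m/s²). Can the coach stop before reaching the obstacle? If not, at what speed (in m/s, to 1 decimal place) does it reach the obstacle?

No — it strikes the obstacle at 14.2 m/s

a = μg = 0.39 × 9.8 = 3.822 m/s².
Reaction distance = 22.5000 × 0.9 = 20.250 m.
Braking distance needed to stop: v²/(2a) = 506.250 / 7.644 = 66.228 m, so total needed = 20.250 + 66.228 = 86.478 m > 60 m — it cannot stop.
Distance remaining when braking begins: 60 − 20.250 = 39.750 m.
v² = v₀² − 2a·d = 506.250 − 2 × 3.822 × 39.750 = 202.401 m²/s².
v = √202.401 = 14.227 m/s.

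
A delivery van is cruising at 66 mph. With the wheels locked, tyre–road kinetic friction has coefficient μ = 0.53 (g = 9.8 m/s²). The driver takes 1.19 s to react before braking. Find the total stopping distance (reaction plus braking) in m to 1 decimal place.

Total stopping distance ≈ 118.9 m

66 mph × 0.44704 = 29.5046 m/s.
a = μg = 0.53 × 9.8 = 5.194 m/s².
Reaction distance = v·t_r = 29.5046 × 1.19 = 35.110 m.
Braking distance = v²/(2a) = 29.5046² / (2 × 5.194) = 870.521 / 10.388 = 83.801 m.
Total = 35.110 + 83.801 = 118.911 m.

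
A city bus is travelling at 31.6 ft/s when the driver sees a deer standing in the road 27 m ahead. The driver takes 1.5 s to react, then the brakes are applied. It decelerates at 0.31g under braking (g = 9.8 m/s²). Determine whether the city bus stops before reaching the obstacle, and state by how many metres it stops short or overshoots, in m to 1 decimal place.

31.6 ft/s × 0.3048 = 9.6317 m/s.
a = 0.31 × 9.8 = 3.038 m/s².
Reaction distance = 9.6317 × 1.5 = 14.448 m.
Braking distance = v²/(2a) = 92.770 / 6.076 = 15.268 m.
Total stopping distance = 14.448 + 15.268 = 29.716 m, vs 27 m available — it cannot stop in time and overshoots by 29.716 − 27 = 2.716 m.

No — it overshoots by 2.7 m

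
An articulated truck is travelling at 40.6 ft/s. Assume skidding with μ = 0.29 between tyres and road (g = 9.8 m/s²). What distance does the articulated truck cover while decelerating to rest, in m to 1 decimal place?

40.6 ft/s × 0.3048 = 12.3749 m/s.
a = μg = 0.29 × 9.8 = 2.842 m/s².
Braking distance = v²/(2a) = 12.3749² / (2 × 2.842) = 153.138 / 5.684 = 26.942 m.

Braking distance ≈ 26.9 m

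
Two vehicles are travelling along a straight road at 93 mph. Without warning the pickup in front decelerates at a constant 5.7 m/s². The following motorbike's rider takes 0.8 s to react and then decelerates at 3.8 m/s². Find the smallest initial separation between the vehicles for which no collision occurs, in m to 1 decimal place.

Minimum gap ≈ 109.1 m

93 mph × 0.44704 = 41.5747 m/s.
Leader travels v²/(2a_L) = 1728.456 / 11.400 = 151.619 m before stopping.
Follower covers v·t_r = 41.5747 × 0.8 = 33.260 m while reacting, then v²/(2a_F) = 1728.456 / 7.600 = 227.428 m while braking, for a total of 33.260 + 227.428 = 260.688 m.
Since a_F ≤ a_L and the follower starts braking later, the follower is never slower than the leader, so the closest approach is when both have stopped.
Minimum gap = 260.688 − 151.619 = 109.069 m.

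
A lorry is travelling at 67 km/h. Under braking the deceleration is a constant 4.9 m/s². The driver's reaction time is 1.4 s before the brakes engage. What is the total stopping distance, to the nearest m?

67 km/h ÷ 3.6 = 18.6111 m/s.
Reaction distance = v·t_r = 18.6111 × 1.4 = 26.056 m.
Braking distance = v²/(2a) = 18.6111² / (2 × 4.900) = 346.373 / 9.800 = 35.344 m.
Total = 26.056 + 35.344 = 61.400 m.

Total stopping distance ≈ 61 m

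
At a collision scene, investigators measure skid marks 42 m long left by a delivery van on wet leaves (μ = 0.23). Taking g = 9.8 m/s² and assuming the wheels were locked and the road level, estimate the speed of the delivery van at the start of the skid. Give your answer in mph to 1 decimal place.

Initial speed ≈ 30.8 mph

Deceleration a = μg = 0.23 × 9.8 = 2.254 m/s².
v = √(2a·d) = √(2 × 2.254 × 42) = √189.336 = 13.7599 m/s.
= 13.7599 ÷ 0.44704 = 30.780 mph.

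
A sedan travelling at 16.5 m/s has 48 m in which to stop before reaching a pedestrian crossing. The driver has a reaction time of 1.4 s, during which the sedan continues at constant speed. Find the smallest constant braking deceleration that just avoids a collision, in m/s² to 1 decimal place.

Distance covered during reaction = 16.5000 × 1.4 = 23.100 m.
Distance available for braking: 48 − 23.100 = 24.900 m.
v² = 2a·d ⇒ a = v²/(2d) = 16.5000² / (2 × 24.900) = 272.250 / 49.800 = 5.4669 m/s².

Required deceleration ≈ 5.5 m/s²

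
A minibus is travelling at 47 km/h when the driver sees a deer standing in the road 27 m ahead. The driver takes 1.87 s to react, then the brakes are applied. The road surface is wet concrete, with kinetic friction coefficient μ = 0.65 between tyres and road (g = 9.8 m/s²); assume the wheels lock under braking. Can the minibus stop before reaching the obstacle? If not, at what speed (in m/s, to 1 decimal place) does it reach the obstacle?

47 km/h ÷ 3.6 = 13.0556 m/s.
a = μg = 0.65 × 9.8 = 6.370 m/s².
Reaction distance = 13.0556 × 1.87 = 24.414 m.
Braking distance needed to stop: v²/(2a) = 170.449 / 12.740 = 13.379 m, so total needed = 24.414 + 13.379 = 37.793 m > 27 m — it cannot stop.
Distance remaining when braking begins: 27 − 24.414 = 2.586 m.
v² = v₀² − 2a·d = 170.449 − 2 × 6.370 × 2.586 = 137.503 m²/s².
v = √137.503 = 11.726 m/s.

No — it strikes the obstacle at 11.7 m/s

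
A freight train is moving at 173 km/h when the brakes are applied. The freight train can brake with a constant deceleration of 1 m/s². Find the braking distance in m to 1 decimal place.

173 km/h ÷ 3.6 = 48.0556 m/s.
Braking distance = v²/(2a) = 48.0556² / (2 × 1.000) = 2309.341 / 2.000 = 1154.670 m.

Braking distance ≈ 1154.7 m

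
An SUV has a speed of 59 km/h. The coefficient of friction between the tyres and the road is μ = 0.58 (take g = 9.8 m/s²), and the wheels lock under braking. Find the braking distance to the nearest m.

Braking distance ≈ 24 m

59 km/h ÷ 3.6 = 16.3889 m/s.
a = μg = 0.58 × 9.8 = 5.684 m/s².
Braking distance = v²/(2a) = 16.3889² / (2 × 5.684) = 268.596 / 11.368 = 23.627 m.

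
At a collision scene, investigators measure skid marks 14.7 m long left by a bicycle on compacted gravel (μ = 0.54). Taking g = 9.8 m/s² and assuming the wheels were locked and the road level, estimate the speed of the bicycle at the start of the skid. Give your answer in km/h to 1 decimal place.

Initial speed ≈ 44.9 km/h

Deceleration a = μg = 0.54 × 9.8 = 5.292 m/s².
v = √(2a·d) = √(2 × 5.292 × 14.7) = √155.585 = 12.4734 m/s.
= 12.4734 × 3.6 = 44.904 km/h.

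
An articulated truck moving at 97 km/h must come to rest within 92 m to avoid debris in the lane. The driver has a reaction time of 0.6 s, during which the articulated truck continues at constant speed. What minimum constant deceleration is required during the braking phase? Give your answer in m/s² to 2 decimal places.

97 km/h ÷ 3.6 = 26.9444 m/s.
Distance covered during reaction = 26.9444 × 0.6 = 16.167 m.
Distance available for braking: 92 − 16.167 = 75.833 m.
v² = 2a·d ⇒ a = v²/(2d) = 26.9444² / (2 × 75.833) = 726.001 / 151.666 = 4.7868 m/s².

Required deceleration ≈ 4.79 m/s²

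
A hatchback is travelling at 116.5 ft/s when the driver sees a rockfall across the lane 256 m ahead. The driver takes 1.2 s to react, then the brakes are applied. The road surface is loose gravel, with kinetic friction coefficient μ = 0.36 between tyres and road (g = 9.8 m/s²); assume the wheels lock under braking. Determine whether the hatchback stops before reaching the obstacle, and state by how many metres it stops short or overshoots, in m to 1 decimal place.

Yes — it stops 34.7 m short of the obstacle

116.5 ft/s × 0.3048 = 35.5092 m/s.
a = μg = 0.36 × 9.8 = 3.528 m/s².
Reaction distance = 35.5092 × 1.2 = 42.611 m.
Braking distance = v²/(2a) = 1260.903 / 7.056 = 178.699 m.
Total stopping distance = 42.611 + 178.699 = 221.310 m, vs 256 m available — it stops with 256 − 221.310 = 34.690 m to spare.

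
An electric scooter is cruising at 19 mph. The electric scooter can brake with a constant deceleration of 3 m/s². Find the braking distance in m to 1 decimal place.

19 mph × 0.44704 = 8.4938 m/s.
Braking distance = v²/(2a) = 8.4938² / (2 × 3.000) = 72.145 / 6.000 = 12.024 m.

Braking distance ≈ 12.0 m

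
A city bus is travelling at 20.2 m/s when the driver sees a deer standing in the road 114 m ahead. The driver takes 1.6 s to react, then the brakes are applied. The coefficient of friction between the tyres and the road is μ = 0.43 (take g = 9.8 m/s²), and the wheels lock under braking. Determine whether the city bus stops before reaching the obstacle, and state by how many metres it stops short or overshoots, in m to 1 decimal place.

a = μg = 0.43 × 9.8 = 4.214 m/s².
Reaction distance = 20.2000 × 1.6 = 32.320 m.
Braking distance = v²/(2a) = 408.040 / 8.428 = 48.415 m.
Total stopping distance = 32.320 + 48.415 = 80.735 m, vs 114 m available — it stops with 114 − 80.735 = 33.265 m to spare.

Yes — it stops 33.3 m short of the obstacle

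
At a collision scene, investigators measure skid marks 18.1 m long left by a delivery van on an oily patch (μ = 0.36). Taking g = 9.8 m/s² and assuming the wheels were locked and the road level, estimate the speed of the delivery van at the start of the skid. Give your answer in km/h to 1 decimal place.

Initial speed ≈ 40.7 km/h

Deceleration a = μg = 0.36 × 9.8 = 3.528 m/s².
v = √(2a·d) = √(2 × 3.528 × 18.1) = √127.714 = 11.3011 m/s.
= 11.3011 × 3.6 = 40.684 km/h.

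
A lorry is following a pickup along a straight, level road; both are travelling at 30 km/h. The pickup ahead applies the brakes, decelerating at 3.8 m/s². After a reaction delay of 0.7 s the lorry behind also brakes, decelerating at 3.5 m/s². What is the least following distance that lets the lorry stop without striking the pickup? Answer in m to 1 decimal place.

Minimum gap ≈ 6.6 m

30 km/h ÷ 3.6 = 8.3333 m/s.
Leader travels v²/(2a_L) = 69.444 / 7.600 = 9.137 m before stopping.
Follower covers v·t_r = 8.3333 × 0.7 = 5.833 m while reacting, then v²/(2a_F) = 69.444 / 7.000 = 9.921 m while braking, for a total of 5.833 + 9.921 = 15.754 m.
Since a_F ≤ a_L and the follower starts braking later, the follower is never slower than the leader, so the closest approach is when both have stopped.
Minimum gap = 15.754 − 9.137 = 6.617 m.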